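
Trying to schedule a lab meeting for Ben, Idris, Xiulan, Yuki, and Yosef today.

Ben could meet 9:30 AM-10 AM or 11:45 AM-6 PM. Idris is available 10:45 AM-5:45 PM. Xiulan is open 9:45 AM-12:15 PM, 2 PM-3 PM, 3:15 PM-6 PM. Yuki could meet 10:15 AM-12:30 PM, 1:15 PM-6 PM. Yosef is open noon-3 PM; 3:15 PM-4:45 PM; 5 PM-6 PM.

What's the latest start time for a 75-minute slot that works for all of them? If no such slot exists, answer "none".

15:30

Ben ∩ Idris: 11:45-17:45.
Ben ∩ Idris ∩ Xiulan: 11:45-12:15, 14:00-15:00, 15:15-17:45.
Ben ∩ Idris ∩ Xiulan ∩ Yuki: 11:45-12:15, 14:00-15:00, 15:15-17:45.
Ben ∩ Idris ∩ Xiulan ∩ Yuki ∩ Yosef: 12:00-12:15, 14:00-15:00, 15:15-16:45, 17:00-17:45.
The last common window of at least 75 minutes is 15:15-16:45; a 75-minute meeting can start as late as 15:30 and still end by 16:45.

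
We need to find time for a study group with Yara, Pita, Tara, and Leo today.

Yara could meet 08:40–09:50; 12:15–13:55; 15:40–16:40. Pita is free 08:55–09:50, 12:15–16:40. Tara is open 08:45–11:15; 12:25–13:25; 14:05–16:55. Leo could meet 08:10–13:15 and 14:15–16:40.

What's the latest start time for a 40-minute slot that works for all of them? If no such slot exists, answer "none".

Yara ∩ Pita: 08:55-09:50, 12:15-13:55, 15:40-16:40.
Yara ∩ Pita ∩ Tara: 08:55-09:50, 12:25-13:25, 15:40-16:40.
Yara ∩ Pita ∩ Tara ∩ Leo: 08:55-09:50, 12:25-13:15, 15:40-16:40.
The last common window of at least 40 minutes is 15:40-16:40; a 40-minute meeting can start as late as 16:00 and still end by 16:40.

16:00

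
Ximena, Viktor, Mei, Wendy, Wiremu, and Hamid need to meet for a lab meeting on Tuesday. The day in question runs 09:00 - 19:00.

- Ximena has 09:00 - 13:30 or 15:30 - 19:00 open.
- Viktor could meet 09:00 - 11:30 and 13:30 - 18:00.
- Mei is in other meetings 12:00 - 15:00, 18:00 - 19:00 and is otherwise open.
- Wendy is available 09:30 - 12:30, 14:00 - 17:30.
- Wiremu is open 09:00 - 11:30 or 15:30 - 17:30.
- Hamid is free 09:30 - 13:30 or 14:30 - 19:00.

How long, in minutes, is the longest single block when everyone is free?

Ximena free: 09:00-13:30, 15:30-19:00.
Viktor free: 09:00-11:30, 13:30-18:00.
Mei free: 09:00-12:00, 15:00-18:00 (invert busy blocks within the working day).
Wendy free: 09:30-12:30, 14:00-17:30.
Wiremu free: 09:00-11:30, 15:30-17:30.
Hamid free: 09:30-13:30, 14:30-19:00.
Ximena ∩ Viktor: 09:00-11:30, 15:30-18:00.
Ximena ∩ Viktor ∩ Mei: 09:00-11:30, 15:30-18:00.
Ximena ∩ Viktor ∩ Mei ∩ Wendy: 09:30-11:30, 15:30-17:30.
Ximena ∩ Viktor ∩ Mei ∩ Wendy ∩ Wiremu: 09:30-11:30, 15:30-17:30.
Ximena ∩ Viktor ∩ Mei ∩ Wendy ∩ Wiremu ∩ Hamid: 09:30-11:30, 15:30-17:30.
The longest is 09:30-11:30 at 120 minutes.

120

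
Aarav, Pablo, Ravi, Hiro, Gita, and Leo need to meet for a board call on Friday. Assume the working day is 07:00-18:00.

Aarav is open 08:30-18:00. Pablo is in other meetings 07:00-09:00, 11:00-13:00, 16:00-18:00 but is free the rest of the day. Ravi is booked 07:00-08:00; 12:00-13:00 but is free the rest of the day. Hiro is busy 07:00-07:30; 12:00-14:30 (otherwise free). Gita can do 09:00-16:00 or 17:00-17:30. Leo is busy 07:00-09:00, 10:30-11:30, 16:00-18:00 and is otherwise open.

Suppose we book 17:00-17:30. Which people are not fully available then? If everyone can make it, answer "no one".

Aarav free: 08:30-18:00.
Pablo free: 09:00-11:00, 13:00-16:00 (invert busy blocks within the working day).
Ravi free: 08:00-12:00, 13:00-18:00 (invert busy blocks within the working day).
Hiro free: 07:30-12:00, 14:30-18:00 (invert busy blocks within the working day).
Gita free: 09:00-16:00, 17:00-17:30.
Leo free: 09:00-10:30, 11:30-16:00 (invert busy blocks within the working day).
Aarav: free for 17:00-17:30. Pablo: not fully free for 17:00-17:30. Ravi: free for 17:00-17:30. Hiro: free for 17:00-17:30. Gita: free for 17:00-17:30. Leo: not fully free for 17:00-17:30.

Leo, Pablo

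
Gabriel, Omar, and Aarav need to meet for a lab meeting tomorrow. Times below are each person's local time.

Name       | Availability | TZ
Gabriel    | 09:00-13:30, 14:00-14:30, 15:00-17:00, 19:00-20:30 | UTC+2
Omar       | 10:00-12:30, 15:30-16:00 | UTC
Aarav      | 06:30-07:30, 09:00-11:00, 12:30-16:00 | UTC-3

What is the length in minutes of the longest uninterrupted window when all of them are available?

30

Gabriel in UTC: 07:00-11:30, 12:00-12:30, 13:00-15:00, 17:00-18:30 (subtract 2h to convert from UTC+2).
Omar in UTC: 10:00-12:30, 15:30-16:00.
Aarav in UTC: 09:30-10:30, 12:00-14:00, 15:30-19:00 (add 3h to convert from UTC-3).
Gabriel ∩ Omar: 10:00-11:30, 12:00-12:30.
Gabriel ∩ Omar ∩ Aarav: 10:00-10:30, 12:00-12:30.
The longest is 10:00-10:30 at 30 minutes.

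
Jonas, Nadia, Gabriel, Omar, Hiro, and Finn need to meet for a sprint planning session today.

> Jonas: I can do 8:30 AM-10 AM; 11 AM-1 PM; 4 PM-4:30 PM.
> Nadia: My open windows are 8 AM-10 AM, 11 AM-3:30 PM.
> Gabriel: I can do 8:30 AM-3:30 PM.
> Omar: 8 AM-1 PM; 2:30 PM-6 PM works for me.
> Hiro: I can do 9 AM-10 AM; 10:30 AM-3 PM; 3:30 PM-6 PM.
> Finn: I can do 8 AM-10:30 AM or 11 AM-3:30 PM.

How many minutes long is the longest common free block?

Jonas ∩ Nadia: 08:30-10:00, 11:00-13:00.
Jonas ∩ Nadia ∩ Gabriel: 08:30-10:00, 11:00-13:00.
Jonas ∩ Nadia ∩ Gabriel ∩ Omar: 08:30-10:00, 11:00-13:00.
Jonas ∩ Nadia ∩ Gabriel ∩ Omar ∩ Hiro: 09:00-10:00, 11:00-13:00.
Jonas ∩ Nadia ∩ Gabriel ∩ Omar ∩ Hiro ∩ Finn: 09:00-10:00, 11:00-13:00.
The longest is 11:00-13:00 at 120 minutes.

120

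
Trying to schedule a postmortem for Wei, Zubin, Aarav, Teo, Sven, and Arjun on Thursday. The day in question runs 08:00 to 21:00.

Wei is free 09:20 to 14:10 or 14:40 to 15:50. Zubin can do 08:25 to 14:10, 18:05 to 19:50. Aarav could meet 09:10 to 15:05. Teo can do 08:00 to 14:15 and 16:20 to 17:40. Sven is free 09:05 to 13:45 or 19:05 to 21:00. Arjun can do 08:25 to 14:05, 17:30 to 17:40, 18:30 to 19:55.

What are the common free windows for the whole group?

09:20-13:45

Wei ∩ Zubin: 09:20-14:10.
Wei ∩ Zubin ∩ Aarav: 09:20-14:10.
Wei ∩ Zubin ∩ Aarav ∩ Teo: 09:20-14:10.
Wei ∩ Zubin ∩ Aarav ∩ Teo ∩ Sven: 09:20-13:45.
Wei ∩ Zubin ∩ Aarav ∩ Teo ∩ Sven ∩ Arjun: 09:20-13:45.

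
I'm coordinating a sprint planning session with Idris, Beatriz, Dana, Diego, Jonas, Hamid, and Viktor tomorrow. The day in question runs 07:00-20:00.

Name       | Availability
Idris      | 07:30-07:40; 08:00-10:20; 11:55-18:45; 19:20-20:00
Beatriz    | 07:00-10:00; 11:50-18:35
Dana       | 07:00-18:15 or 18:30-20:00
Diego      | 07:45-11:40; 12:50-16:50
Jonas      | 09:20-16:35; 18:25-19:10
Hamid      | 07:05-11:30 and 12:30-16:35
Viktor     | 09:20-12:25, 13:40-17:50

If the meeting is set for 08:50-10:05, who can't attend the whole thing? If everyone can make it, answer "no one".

Beatriz, Jonas, Viktor

Idris: free for 08:50-10:05. Beatriz: not fully free for 08:50-10:05. Dana: free for 08:50-10:05. Diego: free for 08:50-10:05. Jonas: not fully free for 08:50-10:05. Hamid: free for 08:50-10:05. Viktor: not fully free for 08:50-10:05.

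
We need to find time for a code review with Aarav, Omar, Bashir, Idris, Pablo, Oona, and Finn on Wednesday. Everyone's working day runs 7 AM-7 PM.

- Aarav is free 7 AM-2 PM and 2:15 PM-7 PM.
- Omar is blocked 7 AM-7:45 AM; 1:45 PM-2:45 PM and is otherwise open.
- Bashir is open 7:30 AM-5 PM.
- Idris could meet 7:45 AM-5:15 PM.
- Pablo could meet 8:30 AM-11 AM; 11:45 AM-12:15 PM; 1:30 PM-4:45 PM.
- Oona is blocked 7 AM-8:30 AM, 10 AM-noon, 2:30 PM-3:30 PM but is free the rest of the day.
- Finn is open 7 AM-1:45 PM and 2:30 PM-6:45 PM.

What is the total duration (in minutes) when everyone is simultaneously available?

Aarav free: 07:00-14:00, 14:15-19:00.
Omar free: 07:45-13:45, 14:45-19:00 (invert busy blocks within the working day).
Bashir free: 07:30-17:00.
Idris free: 07:45-17:15.
Pablo free: 08:30-11:00, 11:45-12:15, 13:30-16:45.
Oona free: 08:30-10:00, 12:00-14:30, 15:30-19:00 (invert busy blocks within the working day).
Finn free: 07:00-13:45, 14:30-18:45.
Aarav ∩ Omar: 07:45-13:45, 14:45-19:00.
Aarav ∩ Omar ∩ Bashir: 07:45-13:45, 14:45-17:00.
Aarav ∩ Omar ∩ Bashir ∩ Idris: 07:45-13:45, 14:45-17:00.
Aarav ∩ Omar ∩ Bashir ∩ Idris ∩ Pablo: 08:30-11:00, 11:45-12:15, 13:30-13:45, 14:45-16:45.
Aarav ∩ Omar ∩ Bashir ∩ Idris ∩ Pablo ∩ Oona: 08:30-10:00, 12:00-12:15, 13:30-13:45, 15:30-16:45.
Aarav ∩ Omar ∩ Bashir ∩ Idris ∩ Pablo ∩ Oona ∩ Finn: 08:30-10:00, 12:00-12:15, 13:30-13:45, 15:30-16:45.
Summing the common windows: 90 + 15 + 15 + 75 = 195 minutes.

195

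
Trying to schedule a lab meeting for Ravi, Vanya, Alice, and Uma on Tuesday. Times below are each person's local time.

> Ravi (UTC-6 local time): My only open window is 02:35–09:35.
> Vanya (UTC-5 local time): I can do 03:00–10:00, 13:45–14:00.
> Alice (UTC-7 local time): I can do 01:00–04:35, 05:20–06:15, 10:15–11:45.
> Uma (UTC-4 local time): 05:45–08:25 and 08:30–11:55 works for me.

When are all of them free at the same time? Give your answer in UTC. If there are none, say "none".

Ravi in UTC: 08:35-15:35 (add 6h to convert from UTC-6).
Vanya in UTC: 08:00-15:00, 18:45-19:00 (add 5h to convert from UTC-5).
Alice in UTC: 08:00-11:35, 12:20-13:15, 17:15-18:45 (add 7h to convert from UTC-7).
Uma in UTC: 09:45-12:25, 12:30-15:55 (add 4h to convert from UTC-4).
Ravi ∩ Vanya: 08:35-15:00.
Ravi ∩ Vanya ∩ Alice: 08:35-11:35, 12:20-13:15.
Ravi ∩ Vanya ∩ Alice ∩ Uma: 09:45-11:35, 12:20-12:25, 12:30-13:15.

09:45-11:35, 12:20-12:25, 12:30-13:15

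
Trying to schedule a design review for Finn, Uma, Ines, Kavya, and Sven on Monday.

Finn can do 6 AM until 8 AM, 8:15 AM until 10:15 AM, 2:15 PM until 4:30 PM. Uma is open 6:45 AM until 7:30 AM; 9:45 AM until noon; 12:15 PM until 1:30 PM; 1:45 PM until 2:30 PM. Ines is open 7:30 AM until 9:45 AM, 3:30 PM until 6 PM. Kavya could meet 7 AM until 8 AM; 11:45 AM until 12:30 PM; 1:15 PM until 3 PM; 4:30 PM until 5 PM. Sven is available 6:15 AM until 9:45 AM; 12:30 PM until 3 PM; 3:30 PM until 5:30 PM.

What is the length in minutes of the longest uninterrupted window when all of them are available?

Finn ∩ Uma: 06:45-07:30, 09:45-10:15, 14:15-14:30.
Finn ∩ Uma ∩ Ines: ∅.
Finn ∩ Uma ∩ Ines ∩ Kavya: ∅.
Finn ∩ Uma ∩ Ines ∩ Kavya ∩ Sven: ∅.
There is no time when everyone is free.
No common window exists, so the longest block is 0 minutes.

0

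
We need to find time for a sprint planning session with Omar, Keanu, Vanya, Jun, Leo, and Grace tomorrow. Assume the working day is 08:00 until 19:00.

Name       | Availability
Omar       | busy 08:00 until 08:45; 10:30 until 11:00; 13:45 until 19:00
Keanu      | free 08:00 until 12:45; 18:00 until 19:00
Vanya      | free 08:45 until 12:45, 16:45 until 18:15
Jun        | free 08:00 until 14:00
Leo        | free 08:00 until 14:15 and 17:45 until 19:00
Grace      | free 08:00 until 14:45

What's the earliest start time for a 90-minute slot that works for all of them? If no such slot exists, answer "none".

Omar free: 08:45-10:30, 11:00-13:45 (invert busy blocks within the working day).
Keanu free: 08:00-12:45, 18:00-19:00.
Vanya free: 08:45-12:45, 16:45-18:15.
Jun free: 08:00-14:00.
Leo free: 08:00-14:15, 17:45-19:00.
Grace free: 08:00-14:45.
Omar ∩ Keanu: 08:45-10:30, 11:00-12:45.
Omar ∩ Keanu ∩ Vanya: 08:45-10:30, 11:00-12:45.
Omar ∩ Keanu ∩ Vanya ∩ Jun: 08:45-10:30, 11:00-12:45.
Omar ∩ Keanu ∩ Vanya ∩ Jun ∩ Leo: 08:45-10:30, 11:00-12:45.
Omar ∩ Keanu ∩ Vanya ∩ Jun ∩ Leo ∩ Grace: 08:45-10:30, 11:00-12:45.
Those are the intersection windows.
The first common window of at least 90 minutes is 08:45-10:30, so the earliest start is 08:45.

08:45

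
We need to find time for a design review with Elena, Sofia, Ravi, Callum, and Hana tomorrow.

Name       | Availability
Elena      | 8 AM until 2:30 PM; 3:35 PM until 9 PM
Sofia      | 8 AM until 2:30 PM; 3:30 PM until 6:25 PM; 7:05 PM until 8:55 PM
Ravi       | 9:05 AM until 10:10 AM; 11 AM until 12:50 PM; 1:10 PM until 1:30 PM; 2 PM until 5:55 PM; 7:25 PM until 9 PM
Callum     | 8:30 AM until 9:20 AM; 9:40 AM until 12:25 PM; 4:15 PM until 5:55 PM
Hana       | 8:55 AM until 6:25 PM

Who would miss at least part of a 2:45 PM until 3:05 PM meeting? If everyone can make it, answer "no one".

Elena: not fully free for 14:45-15:05. Sofia: not fully free for 14:45-15:05. Ravi: free for 14:45-15:05. Callum: not fully free for 14:45-15:05. Hana: free for 14:45-15:05.

Callum, Elena, Sofia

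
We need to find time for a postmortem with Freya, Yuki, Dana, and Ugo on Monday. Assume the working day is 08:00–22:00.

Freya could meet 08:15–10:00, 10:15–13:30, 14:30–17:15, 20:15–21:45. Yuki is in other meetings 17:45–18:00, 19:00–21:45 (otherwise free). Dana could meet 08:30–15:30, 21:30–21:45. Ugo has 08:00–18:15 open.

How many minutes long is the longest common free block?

Freya free: 08:15-10:00, 10:15-13:30, 14:30-17:15, 20:15-21:45.
Yuki free: 08:00-17:45, 18:00-19:00, 21:45-22:00 (invert busy blocks within the working day).
Dana free: 08:30-15:30, 21:30-21:45.
Ugo free: 08:00-18:15.
Freya ∩ Yuki: 08:15-10:00, 10:15-13:30, 14:30-17:15.
Freya ∩ Yuki ∩ Dana: 08:30-10:00, 10:15-13:30, 14:30-15:30.
Freya ∩ Yuki ∩ Dana ∩ Ugo: 08:30-10:00, 10:15-13:30, 14:30-15:30.
So the common availability across everyone is 08:30-10:00, 10:15-13:30, 14:30-15:30.
The longest is 10:15-13:30 at 195 minutes.

195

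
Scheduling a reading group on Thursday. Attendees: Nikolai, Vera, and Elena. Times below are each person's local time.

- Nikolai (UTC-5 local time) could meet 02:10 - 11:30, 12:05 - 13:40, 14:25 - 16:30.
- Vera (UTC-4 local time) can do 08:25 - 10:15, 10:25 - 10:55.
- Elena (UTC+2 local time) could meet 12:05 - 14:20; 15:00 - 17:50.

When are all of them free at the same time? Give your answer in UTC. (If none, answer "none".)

Nikolai in UTC: 07:10-16:30, 17:05-18:40, 19:25-21:30 (add 5h to convert from UTC-5).
Vera in UTC: 12:25-14:15, 14:25-14:55 (add 4h to convert from UTC-4).
Elena in UTC: 10:05-12:20, 13:00-15:50 (subtract 2h to convert from UTC+2).
Nikolai ∩ Vera: 12:25-14:15, 14:25-14:55.
Nikolai ∩ Vera ∩ Elena: 13:00-14:15, 14:25-14:55.

13:00-14:15, 14:25-14:55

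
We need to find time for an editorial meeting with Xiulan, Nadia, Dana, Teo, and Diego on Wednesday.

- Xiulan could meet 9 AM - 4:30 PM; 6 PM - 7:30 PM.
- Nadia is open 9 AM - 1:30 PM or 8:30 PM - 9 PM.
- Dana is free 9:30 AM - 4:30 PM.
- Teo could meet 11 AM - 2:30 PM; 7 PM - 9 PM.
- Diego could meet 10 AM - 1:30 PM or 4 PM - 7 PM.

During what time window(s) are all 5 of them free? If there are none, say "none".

Xiulan ∩ Nadia: 09:00-13:30.
Xiulan ∩ Nadia ∩ Dana: 09:30-13:30.
Xiulan ∩ Nadia ∩ Dana ∩ Teo: 11:00-13:30.
Xiulan ∩ Nadia ∩ Dana ∩ Teo ∩ Diego: 11:00-13:30.

11:00-13:30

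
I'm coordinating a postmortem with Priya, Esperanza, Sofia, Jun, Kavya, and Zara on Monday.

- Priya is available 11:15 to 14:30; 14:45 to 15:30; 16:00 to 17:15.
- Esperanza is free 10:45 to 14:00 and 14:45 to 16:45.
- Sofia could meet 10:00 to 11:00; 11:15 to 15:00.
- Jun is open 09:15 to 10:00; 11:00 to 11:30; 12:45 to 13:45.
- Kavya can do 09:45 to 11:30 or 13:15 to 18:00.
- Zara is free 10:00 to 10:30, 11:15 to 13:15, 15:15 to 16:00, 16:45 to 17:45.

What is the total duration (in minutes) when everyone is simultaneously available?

Priya ∩ Esperanza: 11:15-14:00, 14:45-15:30, 16:00-16:45.
Priya ∩ Esperanza ∩ Sofia: 11:15-14:00, 14:45-15:00.
Priya ∩ Esperanza ∩ Sofia ∩ Jun: 11:15-11:30, 12:45-13:45.
Priya ∩ Esperanza ∩ Sofia ∩ Jun ∩ Kavya: 11:15-11:30, 13:15-13:45.
Priya ∩ Esperanza ∩ Sofia ∩ Jun ∩ Kavya ∩ Zara: 11:15-11:30.
That's a single block of 15 minutes.

15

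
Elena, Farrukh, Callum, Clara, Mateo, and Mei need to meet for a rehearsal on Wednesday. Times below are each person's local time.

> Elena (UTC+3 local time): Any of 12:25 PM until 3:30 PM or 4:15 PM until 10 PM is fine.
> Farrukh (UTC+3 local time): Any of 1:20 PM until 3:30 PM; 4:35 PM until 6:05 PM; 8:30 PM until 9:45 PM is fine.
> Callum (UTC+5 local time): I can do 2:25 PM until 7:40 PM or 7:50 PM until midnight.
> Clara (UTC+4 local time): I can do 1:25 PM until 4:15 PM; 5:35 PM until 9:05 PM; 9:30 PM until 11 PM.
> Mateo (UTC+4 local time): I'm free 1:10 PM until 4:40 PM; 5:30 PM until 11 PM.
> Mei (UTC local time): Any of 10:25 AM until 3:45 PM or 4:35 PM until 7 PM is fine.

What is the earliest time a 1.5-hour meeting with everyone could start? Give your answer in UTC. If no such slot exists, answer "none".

Elena in UTC: 09:25-12:30, 13:15-19:00 (subtract 3h to convert from UTC+3).
Farrukh in UTC: 10:20-12:30, 13:35-15:05, 17:30-18:45 (subtract 3h to convert from UTC+3).
Callum in UTC: 09:25-14:40, 14:50-19:00 (subtract 5h to convert from UTC+5).
Clara in UTC: 09:25-12:15, 13:35-17:05, 17:30-19:00 (subtract 4h to convert from UTC+4).
Mateo in UTC: 09:10-12:40, 13:30-19:00 (subtract 4h to convert from UTC+4).
Mei in UTC: 10:25-15:45, 16:35-19:00.
Elena ∩ Farrukh: 10:20-12:30, 13:35-15:05, 17:30-18:45.
Elena ∩ Farrukh ∩ Callum: 10:20-12:30, 13:35-14:40, 14:50-15:05, 17:30-18:45.
Elena ∩ Farrukh ∩ Callum ∩ Clara: 10:20-12:15, 13:35-14:40, 14:50-15:05, 17:30-18:45.
Elena ∩ Farrukh ∩ Callum ∩ Clara ∩ Mateo: 10:20-12:15, 13:35-14:40, 14:50-15:05, 17:30-18:45.
Elena ∩ Farrukh ∩ Callum ∩ Clara ∩ Mateo ∩ Mei: 10:25-12:15, 13:35-14:40, 14:50-15:05, 17:30-18:45.
The first common window of at least 90 minutes is 10:25-12:15, so the earliest start is 10:25.

10:25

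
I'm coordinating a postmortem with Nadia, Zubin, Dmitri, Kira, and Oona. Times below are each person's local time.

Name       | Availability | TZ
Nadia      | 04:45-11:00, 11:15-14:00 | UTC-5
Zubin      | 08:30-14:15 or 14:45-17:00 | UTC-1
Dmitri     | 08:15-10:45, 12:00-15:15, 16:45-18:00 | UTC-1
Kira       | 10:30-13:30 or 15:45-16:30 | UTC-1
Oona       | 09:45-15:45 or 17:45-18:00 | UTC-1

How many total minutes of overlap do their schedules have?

Nadia in UTC: 09:45-16:00, 16:15-19:00 (add 5h to convert from UTC-5).
Zubin in UTC: 09:30-15:15, 15:45-18:00 (add 1h to convert from UTC-1).
Dmitri in UTC: 09:15-11:45, 13:00-16:15, 17:45-19:00 (add 1h to convert from UTC-1).
Kira in UTC: 11:30-14:30, 16:45-17:30 (add 1h to convert from UTC-1).
Oona in UTC: 10:45-16:45, 18:45-19:00 (add 1h to convert from UTC-1).
Nadia ∩ Zubin: 09:45-15:15, 15:45-16:00, 16:15-18:00.
Nadia ∩ Zubin ∩ Dmitri: 09:45-11:45, 13:00-15:15, 15:45-16:00, 17:45-18:00.
Nadia ∩ Zubin ∩ Dmitri ∩ Kira: 11:30-11:45, 13:00-14:30.
Nadia ∩ Zubin ∩ Dmitri ∩ Kira ∩ Oona: 11:30-11:45, 13:00-14:30.
Summing the common windows: 15 + 90 = 105 minutes.

105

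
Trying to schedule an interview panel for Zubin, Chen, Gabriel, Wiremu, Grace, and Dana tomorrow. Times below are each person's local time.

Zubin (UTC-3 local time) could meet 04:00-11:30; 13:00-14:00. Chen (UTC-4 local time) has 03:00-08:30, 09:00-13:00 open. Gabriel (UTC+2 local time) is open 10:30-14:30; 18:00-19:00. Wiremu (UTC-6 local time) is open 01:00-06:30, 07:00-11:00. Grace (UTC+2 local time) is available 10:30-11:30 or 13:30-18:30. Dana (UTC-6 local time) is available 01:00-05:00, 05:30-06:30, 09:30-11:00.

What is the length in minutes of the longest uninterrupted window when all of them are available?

Zubin in UTC: 07:00-14:30, 16:00-17:00 (add 3h to convert from UTC-3).
Chen in UTC: 07:00-12:30, 13:00-17:00 (add 4h to convert from UTC-4).
Gabriel in UTC: 08:30-12:30, 16:00-17:00 (subtract 2h to convert from UTC+2).
Wiremu in UTC: 07:00-12:30, 13:00-17:00 (add 6h to convert from UTC-6).
Grace in UTC: 08:30-09:30, 11:30-16:30 (subtract 2h to convert from UTC+2).
Dana in UTC: 07:00-11:00, 11:30-12:30, 15:30-17:00 (add 6h to convert from UTC-6).
Zubin ∩ Chen: 07:00-12:30, 13:00-14:30, 16:00-17:00.
Zubin ∩ Chen ∩ Gabriel: 08:30-12:30, 16:00-17:00.
Zubin ∩ Chen ∩ Gabriel ∩ Wiremu: 08:30-12:30, 16:00-17:00.
Zubin ∩ Chen ∩ Gabriel ∩ Wiremu ∩ Grace: 08:30-09:30, 11:30-12:30, 16:00-16:30.
Zubin ∩ Chen ∩ Gabriel ∩ Wiremu ∩ Grace ∩ Dana: 08:30-09:30, 11:30-12:30, 16:00-16:30.
The longest is 08:30-09:30 at 60 minutes.

60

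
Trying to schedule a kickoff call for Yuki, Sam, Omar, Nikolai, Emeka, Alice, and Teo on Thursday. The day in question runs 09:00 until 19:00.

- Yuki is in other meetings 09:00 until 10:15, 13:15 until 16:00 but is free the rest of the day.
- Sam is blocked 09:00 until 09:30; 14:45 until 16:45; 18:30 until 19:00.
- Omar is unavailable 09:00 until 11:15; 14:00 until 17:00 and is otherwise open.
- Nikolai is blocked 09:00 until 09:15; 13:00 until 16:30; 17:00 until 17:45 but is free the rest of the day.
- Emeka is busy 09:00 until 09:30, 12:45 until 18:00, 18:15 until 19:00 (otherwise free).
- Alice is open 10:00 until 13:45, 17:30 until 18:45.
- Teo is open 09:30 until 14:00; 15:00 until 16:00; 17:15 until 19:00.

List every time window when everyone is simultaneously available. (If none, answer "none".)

Yuki free: 10:15-13:15, 16:00-19:00 (invert busy blocks within the working day).
Sam free: 09:30-14:45, 16:45-18:30 (invert busy blocks within the working day).
Omar free: 11:15-14:00, 17:00-19:00 (invert busy blocks within the working day).
Nikolai free: 09:15-13:00, 16:30-17:00, 17:45-19:00 (invert busy blocks within the working day).
Emeka free: 09:30-12:45, 18:00-18:15 (invert busy blocks within the working day).
Alice free: 10:00-13:45, 17:30-18:45.
Teo free: 09:30-14:00, 15:00-16:00, 17:15-19:00.
Yuki ∩ Sam: 10:15-13:15, 16:45-18:30.
Yuki ∩ Sam ∩ Omar: 11:15-13:15, 17:00-18:30.
Yuki ∩ Sam ∩ Omar ∩ Nikolai: 11:15-13:00, 17:45-18:30.
Yuki ∩ Sam ∩ Omar ∩ Nikolai ∩ Emeka: 11:15-12:45, 18:00-18:15.
Yuki ∩ Sam ∩ Omar ∩ Nikolai ∩ Emeka ∩ Alice: 11:15-12:45, 18:00-18:15.
Yuki ∩ Sam ∩ Omar ∩ Nikolai ∩ Emeka ∩ Alice ∩ Teo: 11:15-12:45, 18:00-18:15.

11:15-12:45, 18:00-18:15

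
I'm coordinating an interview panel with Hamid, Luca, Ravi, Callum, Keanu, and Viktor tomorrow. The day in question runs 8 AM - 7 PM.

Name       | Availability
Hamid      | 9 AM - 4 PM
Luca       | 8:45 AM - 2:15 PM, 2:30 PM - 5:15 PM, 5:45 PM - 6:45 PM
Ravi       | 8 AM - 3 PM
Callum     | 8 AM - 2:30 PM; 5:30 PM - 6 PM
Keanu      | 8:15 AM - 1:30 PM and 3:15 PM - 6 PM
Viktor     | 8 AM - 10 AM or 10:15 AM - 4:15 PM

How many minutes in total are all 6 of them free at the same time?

255

Hamid ∩ Luca: 09:00-14:15, 14:30-16:00.
Hamid ∩ Luca ∩ Ravi: 09:00-14:15, 14:30-15:00.
Hamid ∩ Luca ∩ Ravi ∩ Callum: 09:00-14:15.
Hamid ∩ Luca ∩ Ravi ∩ Callum ∩ Keanu: 09:00-13:30.
Hamid ∩ Luca ∩ Ravi ∩ Callum ∩ Keanu ∩ Viktor: 09:00-10:00, 10:15-13:30.
Summing the common windows: 60 + 195 = 255 minutes.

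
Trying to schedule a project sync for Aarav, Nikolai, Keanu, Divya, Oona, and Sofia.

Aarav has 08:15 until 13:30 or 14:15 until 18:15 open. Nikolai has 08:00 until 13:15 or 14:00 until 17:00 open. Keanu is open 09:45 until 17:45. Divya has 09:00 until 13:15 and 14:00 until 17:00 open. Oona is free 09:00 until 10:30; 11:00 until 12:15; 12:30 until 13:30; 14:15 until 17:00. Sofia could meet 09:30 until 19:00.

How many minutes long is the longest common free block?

Aarav ∩ Nikolai: 08:15-13:15, 14:15-17:00.
Aarav ∩ Nikolai ∩ Keanu: 09:45-13:15, 14:15-17:00.
Aarav ∩ Nikolai ∩ Keanu ∩ Divya: 09:45-13:15, 14:15-17:00.
Aarav ∩ Nikolai ∩ Keanu ∩ Divya ∩ Oona: 09:45-10:30, 11:00-12:15, 12:30-13:15, 14:15-17:00.
Aarav ∩ Nikolai ∩ Keanu ∩ Divya ∩ Oona ∩ Sofia: 09:45-10:30, 11:00-12:15, 12:30-13:15, 14:15-17:00.
The longest is 14:15-17:00 at 165 minutes.

165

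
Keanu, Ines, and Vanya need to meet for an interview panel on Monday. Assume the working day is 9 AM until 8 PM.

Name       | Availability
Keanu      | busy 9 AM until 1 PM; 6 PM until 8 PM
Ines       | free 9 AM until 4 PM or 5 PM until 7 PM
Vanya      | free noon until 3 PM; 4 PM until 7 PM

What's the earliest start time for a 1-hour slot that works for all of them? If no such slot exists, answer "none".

13:00

Keanu free: 13:00-18:00 (invert busy blocks within the working day).
Ines free: 09:00-16:00, 17:00-19:00.
Vanya free: 12:00-15:00, 16:00-19:00.
Keanu ∩ Ines: 13:00-16:00, 17:00-18:00.
Keanu ∩ Ines ∩ Vanya: 13:00-15:00, 17:00-18:00.
The first common window of at least 60 minutes is 13:00-15:00, so the earliest start is 13:00.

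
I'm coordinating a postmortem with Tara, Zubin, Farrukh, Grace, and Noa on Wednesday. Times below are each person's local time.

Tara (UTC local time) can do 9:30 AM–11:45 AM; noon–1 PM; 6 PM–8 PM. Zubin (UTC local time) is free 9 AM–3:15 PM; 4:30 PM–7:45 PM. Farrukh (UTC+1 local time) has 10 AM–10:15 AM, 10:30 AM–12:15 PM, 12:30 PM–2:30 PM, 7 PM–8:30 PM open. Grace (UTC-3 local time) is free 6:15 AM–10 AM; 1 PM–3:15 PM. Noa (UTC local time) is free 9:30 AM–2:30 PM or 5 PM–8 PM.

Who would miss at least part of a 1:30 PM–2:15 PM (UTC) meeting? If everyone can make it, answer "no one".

Farrukh, Grace, Tara

Tara in UTC: 09:30-11:45, 12:00-13:00, 18:00-20:00.
Zubin in UTC: 09:00-15:15, 16:30-19:45.
Farrukh in UTC: 09:00-09:15, 09:30-11:15, 11:30-13:30, 18:00-19:30 (subtract 1h to convert from UTC+1).
Grace in UTC: 09:15-13:00, 16:00-18:15 (add 3h to convert from UTC-3).
Noa in UTC: 09:30-14:30, 17:00-20:00.
Tara: not fully free for 13:30-14:15. Zubin: free for 13:30-14:15. Farrukh: not fully free for 13:30-14:15. Grace: not fully free for 13:30-14:15. Noa: free for 13:30-14:15.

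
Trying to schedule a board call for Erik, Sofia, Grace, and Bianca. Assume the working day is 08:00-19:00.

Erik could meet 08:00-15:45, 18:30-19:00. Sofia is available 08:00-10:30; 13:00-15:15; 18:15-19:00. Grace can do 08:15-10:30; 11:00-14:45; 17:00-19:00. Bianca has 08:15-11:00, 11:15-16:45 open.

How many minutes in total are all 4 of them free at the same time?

240

Erik ∩ Sofia: 08:00-10:30, 13:00-15:15, 18:30-19:00.
Erik ∩ Sofia ∩ Grace: 08:15-10:30, 13:00-14:45, 18:30-19:00.
Erik ∩ Sofia ∩ Grace ∩ Bianca: 08:15-10:30, 13:00-14:45.
Summing the common windows: 135 + 105 = 240 minutes.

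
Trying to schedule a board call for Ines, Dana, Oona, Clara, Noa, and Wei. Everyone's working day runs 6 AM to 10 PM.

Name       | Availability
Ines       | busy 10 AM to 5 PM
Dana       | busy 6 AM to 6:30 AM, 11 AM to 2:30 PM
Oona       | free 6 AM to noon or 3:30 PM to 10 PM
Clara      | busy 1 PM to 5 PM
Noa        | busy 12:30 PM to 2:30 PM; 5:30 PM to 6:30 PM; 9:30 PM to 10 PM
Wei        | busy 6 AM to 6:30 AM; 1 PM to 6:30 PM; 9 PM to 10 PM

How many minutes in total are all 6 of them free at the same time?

Ines free: 06:00-10:00, 17:00-22:00 (invert busy blocks within the working day).
Dana free: 06:30-11:00, 14:30-22:00 (invert busy blocks within the working day).
Oona free: 06:00-12:00, 15:30-22:00.
Clara free: 06:00-13:00, 17:00-22:00 (invert busy blocks within the working day).
Noa free: 06:00-12:30, 14:30-17:30, 18:30-21:30 (invert busy blocks within the working day).
Wei free: 06:30-13:00, 18:30-21:00 (invert busy blocks within the working day).
Ines ∩ Dana: 06:30-10:00, 17:00-22:00.
Ines ∩ Dana ∩ Oona: 06:30-10:00, 17:00-22:00.
Ines ∩ Dana ∩ Oona ∩ Clara: 06:30-10:00, 17:00-22:00.
Ines ∩ Dana ∩ Oona ∩ Clara ∩ Noa: 06:30-10:00, 17:00-17:30, 18:30-21:30.
Ines ∩ Dana ∩ Oona ∩ Clara ∩ Noa ∩ Wei: 06:30-10:00, 18:30-21:00.
Summing the common windows: 210 + 150 = 360 minutes.

360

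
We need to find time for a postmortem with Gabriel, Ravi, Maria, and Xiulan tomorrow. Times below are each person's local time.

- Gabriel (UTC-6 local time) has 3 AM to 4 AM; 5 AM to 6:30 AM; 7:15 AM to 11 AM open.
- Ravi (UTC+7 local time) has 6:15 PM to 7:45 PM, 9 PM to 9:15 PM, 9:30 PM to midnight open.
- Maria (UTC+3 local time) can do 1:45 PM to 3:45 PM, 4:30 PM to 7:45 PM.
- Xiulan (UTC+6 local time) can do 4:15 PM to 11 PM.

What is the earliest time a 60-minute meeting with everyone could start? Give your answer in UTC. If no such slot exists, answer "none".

Gabriel in UTC: 09:00-10:00, 11:00-12:30, 13:15-17:00 (add 6h to convert from UTC-6).
Ravi in UTC: 11:15-12:45, 14:00-14:15, 14:30-17:00 (subtract 7h to convert from UTC+7).
Maria in UTC: 10:45-12:45, 13:30-16:45 (subtract 3h to convert from UTC+3).
Xiulan in UTC: 10:15-17:00 (subtract 6h to convert from UTC+6).
Gabriel ∩ Ravi: 11:15-12:30, 14:00-14:15, 14:30-17:00.
Gabriel ∩ Ravi ∩ Maria: 11:15-12:30, 14:00-14:15, 14:30-16:45.
Gabriel ∩ Ravi ∩ Maria ∩ Xiulan: 11:15-12:30, 14:00-14:15, 14:30-16:45.
The first common window of at least 60 minutes is 11:15-12:30, so the earliest start is 11:15.

11:15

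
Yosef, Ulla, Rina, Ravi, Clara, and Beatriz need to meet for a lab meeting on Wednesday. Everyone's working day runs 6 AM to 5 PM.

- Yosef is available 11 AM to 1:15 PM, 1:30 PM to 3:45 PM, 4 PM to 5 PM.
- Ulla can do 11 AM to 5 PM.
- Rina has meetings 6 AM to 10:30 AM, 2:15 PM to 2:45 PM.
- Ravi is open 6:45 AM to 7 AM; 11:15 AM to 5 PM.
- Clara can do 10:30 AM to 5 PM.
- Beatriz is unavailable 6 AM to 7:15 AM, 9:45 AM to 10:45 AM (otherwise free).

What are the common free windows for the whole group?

11:15-13:15, 13:30-14:15, 14:45-15:45, 16:00-17:00

Yosef free: 11:00-13:15, 13:30-15:45, 16:00-17:00.
Ulla free: 11:00-17:00.
Rina free: 10:30-14:15, 14:45-17:00 (invert busy blocks within the working day).
Ravi free: 06:45-07:00, 11:15-17:00.
Clara free: 10:30-17:00.
Beatriz free: 07:15-09:45, 10:45-17:00 (invert busy blocks within the working day).
Yosef ∩ Ulla: 11:00-13:15, 13:30-15:45, 16:00-17:00.
Yosef ∩ Ulla ∩ Rina: 11:00-13:15, 13:30-14:15, 14:45-15:45, 16:00-17:00.
Yosef ∩ Ulla ∩ Rina ∩ Ravi: 11:15-13:15, 13:30-14:15, 14:45-15:45, 16:00-17:00.
Yosef ∩ Ulla ∩ Rina ∩ Ravi ∩ Clara: 11:15-13:15, 13:30-14:15, 14:45-15:45, 16:00-17:00.
Yosef ∩ Ulla ∩ Rina ∩ Ravi ∩ Clara ∩ Beatriz: 11:15-13:15, 13:30-14:15, 14:45-15:45, 16:00-17:00.
Those are the intersection windows.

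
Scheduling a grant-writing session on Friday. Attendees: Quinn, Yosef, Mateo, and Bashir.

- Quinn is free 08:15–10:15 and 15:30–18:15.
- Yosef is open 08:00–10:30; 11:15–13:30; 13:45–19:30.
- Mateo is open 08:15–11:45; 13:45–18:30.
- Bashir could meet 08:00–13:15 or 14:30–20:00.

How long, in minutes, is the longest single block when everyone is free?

Quinn ∩ Yosef: 08:15-10:15, 15:30-18:15.
Quinn ∩ Yosef ∩ Mateo: 08:15-10:15, 15:30-18:15.
Quinn ∩ Yosef ∩ Mateo ∩ Bashir: 08:15-10:15, 15:30-18:15.
Those are the intersection windows.
The longest is 15:30-18:15 at 165 minutes.

165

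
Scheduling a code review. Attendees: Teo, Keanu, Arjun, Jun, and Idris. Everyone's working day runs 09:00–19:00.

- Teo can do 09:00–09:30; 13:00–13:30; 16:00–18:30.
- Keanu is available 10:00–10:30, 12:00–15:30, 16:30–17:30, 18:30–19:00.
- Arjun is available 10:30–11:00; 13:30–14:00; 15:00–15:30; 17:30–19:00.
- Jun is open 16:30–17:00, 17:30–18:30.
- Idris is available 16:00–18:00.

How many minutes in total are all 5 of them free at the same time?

Teo ∩ Keanu: 13:00-13:30, 16:30-17:30.
Teo ∩ Keanu ∩ Arjun: ∅.
Teo ∩ Keanu ∩ Arjun ∩ Jun: ∅.
Teo ∩ Keanu ∩ Arjun ∩ Jun ∩ Idris: ∅.
There is no time when everyone is free.
There is no common window, so the total is 0 minutes.

0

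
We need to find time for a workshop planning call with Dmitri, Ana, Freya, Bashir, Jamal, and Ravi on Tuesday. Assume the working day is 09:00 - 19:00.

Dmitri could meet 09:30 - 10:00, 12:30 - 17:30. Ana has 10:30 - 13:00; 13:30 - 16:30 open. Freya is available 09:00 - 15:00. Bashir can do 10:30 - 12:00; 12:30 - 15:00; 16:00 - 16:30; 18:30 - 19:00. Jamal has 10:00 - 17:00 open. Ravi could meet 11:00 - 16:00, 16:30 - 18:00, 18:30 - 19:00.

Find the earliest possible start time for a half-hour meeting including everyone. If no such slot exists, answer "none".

12:30

Dmitri ∩ Ana: 12:30-13:00, 13:30-16:30.
Dmitri ∩ Ana ∩ Freya: 12:30-13:00, 13:30-15:00.
Dmitri ∩ Ana ∩ Freya ∩ Bashir: 12:30-13:00, 13:30-15:00.
Dmitri ∩ Ana ∩ Freya ∩ Bashir ∩ Jamal: 12:30-13:00, 13:30-15:00.
Dmitri ∩ Ana ∩ Freya ∩ Bashir ∩ Jamal ∩ Ravi: 12:30-13:00, 13:30-15:00.
The first common window of at least 30 minutes is 12:30-13:00, so the earliest start is 12:30.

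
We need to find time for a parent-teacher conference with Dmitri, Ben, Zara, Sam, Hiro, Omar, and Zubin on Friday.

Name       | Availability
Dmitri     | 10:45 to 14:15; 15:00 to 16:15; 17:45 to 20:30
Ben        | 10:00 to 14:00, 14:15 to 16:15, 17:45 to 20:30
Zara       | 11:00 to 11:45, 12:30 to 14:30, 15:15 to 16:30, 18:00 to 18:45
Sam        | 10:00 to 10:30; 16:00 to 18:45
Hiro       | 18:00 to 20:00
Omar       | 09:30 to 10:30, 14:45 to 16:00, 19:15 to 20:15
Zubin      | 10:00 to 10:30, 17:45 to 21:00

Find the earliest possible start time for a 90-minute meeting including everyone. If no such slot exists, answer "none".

none

Dmitri ∩ Ben: 10:45-14:00, 15:00-16:15, 17:45-20:30.
Dmitri ∩ Ben ∩ Zara: 11:00-11:45, 12:30-14:00, 15:15-16:15, 18:00-18:45.
Dmitri ∩ Ben ∩ Zara ∩ Sam: 16:00-16:15, 18:00-18:45.
Dmitri ∩ Ben ∩ Zara ∩ Sam ∩ Hiro: 18:00-18:45.
Dmitri ∩ Ben ∩ Zara ∩ Sam ∩ Hiro ∩ Omar: ∅.
Dmitri ∩ Ben ∩ Zara ∩ Sam ∩ Hiro ∩ Omar ∩ Zubin: ∅.
There is no time when everyone is free.
No common window is at least 90 minutes long.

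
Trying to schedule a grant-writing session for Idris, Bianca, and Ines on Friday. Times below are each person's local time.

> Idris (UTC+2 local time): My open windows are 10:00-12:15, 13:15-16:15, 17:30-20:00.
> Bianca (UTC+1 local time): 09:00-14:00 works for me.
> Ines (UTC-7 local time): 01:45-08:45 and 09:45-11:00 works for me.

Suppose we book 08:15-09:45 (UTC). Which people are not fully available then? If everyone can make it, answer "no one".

Idris in UTC: 08:00-10:15, 11:15-14:15, 15:30-18:00 (subtract 2h to convert from UTC+2).
Bianca in UTC: 08:00-13:00 (subtract 1h to convert from UTC+1).
Ines in UTC: 08:45-15:45, 16:45-18:00 (add 7h to convert from UTC-7).
Idris: free for 08:15-09:45. Bianca: free for 08:15-09:45. Ines: not fully free for 08:15-09:45.

Ines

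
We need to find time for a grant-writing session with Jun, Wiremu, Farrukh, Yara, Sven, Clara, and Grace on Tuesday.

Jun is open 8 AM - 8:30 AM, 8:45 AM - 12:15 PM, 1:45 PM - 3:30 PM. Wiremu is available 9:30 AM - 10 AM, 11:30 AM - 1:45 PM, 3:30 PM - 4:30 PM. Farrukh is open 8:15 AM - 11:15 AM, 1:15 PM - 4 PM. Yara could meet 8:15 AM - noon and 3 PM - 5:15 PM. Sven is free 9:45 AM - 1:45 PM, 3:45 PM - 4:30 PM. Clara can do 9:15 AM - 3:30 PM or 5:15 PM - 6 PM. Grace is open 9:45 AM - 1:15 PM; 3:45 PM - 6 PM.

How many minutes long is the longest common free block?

Jun ∩ Wiremu: 09:30-10:00, 11:30-12:15.
Jun ∩ Wiremu ∩ Farrukh: 09:30-10:00.
Jun ∩ Wiremu ∩ Farrukh ∩ Yara: 09:30-10:00.
Jun ∩ Wiremu ∩ Farrukh ∩ Yara ∩ Sven: 09:45-10:00.
Jun ∩ Wiremu ∩ Farrukh ∩ Yara ∩ Sven ∩ Clara: 09:45-10:00.
Jun ∩ Wiremu ∩ Farrukh ∩ Yara ∩ Sven ∩ Clara ∩ Grace: 09:45-10:00.
Those are the intersection windows.
The longest is 09:45-10:00 at 15 minutes.

15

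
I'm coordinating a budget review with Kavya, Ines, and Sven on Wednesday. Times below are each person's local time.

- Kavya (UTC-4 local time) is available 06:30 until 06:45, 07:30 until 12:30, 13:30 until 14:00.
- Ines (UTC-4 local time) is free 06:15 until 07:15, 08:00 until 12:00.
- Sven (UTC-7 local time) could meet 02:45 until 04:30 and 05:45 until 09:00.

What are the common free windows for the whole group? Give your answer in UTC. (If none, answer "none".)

10:30-10:45, 12:45-16:00

Kavya in UTC: 10:30-10:45, 11:30-16:30, 17:30-18:00 (add 4h to convert from UTC-4).
Ines in UTC: 10:15-11:15, 12:00-16:00 (add 4h to convert from UTC-4).
Sven in UTC: 09:45-11:30, 12:45-16:00 (add 7h to convert from UTC-7).
Kavya ∩ Ines: 10:30-10:45, 12:00-16:00.
Kavya ∩ Ines ∩ Sven: 10:30-10:45, 12:45-16:00.
So the common availability across everyone is 10:30-10:45, 12:45-16:00.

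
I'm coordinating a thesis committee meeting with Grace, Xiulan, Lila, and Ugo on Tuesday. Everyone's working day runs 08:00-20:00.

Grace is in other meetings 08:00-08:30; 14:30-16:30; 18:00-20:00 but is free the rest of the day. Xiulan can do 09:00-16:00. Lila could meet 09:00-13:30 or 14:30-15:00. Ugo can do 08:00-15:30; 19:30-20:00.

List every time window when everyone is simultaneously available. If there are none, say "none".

Grace free: 08:30-14:30, 16:30-18:00 (invert busy blocks within the working day).
Xiulan free: 09:00-16:00.
Lila free: 09:00-13:30, 14:30-15:00.
Ugo free: 08:00-15:30, 19:30-20:00.
Grace ∩ Xiulan: 09:00-14:30.
Grace ∩ Xiulan ∩ Lila: 09:00-13:30.
Grace ∩ Xiulan ∩ Lila ∩ Ugo: 09:00-13:30.

09:00-13:30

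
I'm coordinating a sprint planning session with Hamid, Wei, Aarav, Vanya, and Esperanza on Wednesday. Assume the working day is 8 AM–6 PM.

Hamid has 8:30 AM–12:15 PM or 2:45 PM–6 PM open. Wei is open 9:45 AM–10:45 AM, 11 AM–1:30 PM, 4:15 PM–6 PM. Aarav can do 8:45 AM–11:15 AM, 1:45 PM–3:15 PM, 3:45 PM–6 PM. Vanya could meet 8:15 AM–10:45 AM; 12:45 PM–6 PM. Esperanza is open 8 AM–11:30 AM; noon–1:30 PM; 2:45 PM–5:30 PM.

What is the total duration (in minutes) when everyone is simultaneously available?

135

Hamid ∩ Wei: 09:45-10:45, 11:00-12:15, 16:15-18:00.
Hamid ∩ Wei ∩ Aarav: 09:45-10:45, 11:00-11:15, 16:15-18:00.
Hamid ∩ Wei ∩ Aarav ∩ Vanya: 09:45-10:45, 16:15-18:00.
Hamid ∩ Wei ∩ Aarav ∩ Vanya ∩ Esperanza: 09:45-10:45, 16:15-17:30.
Summing the common windows: 60 + 75 = 135 minutes.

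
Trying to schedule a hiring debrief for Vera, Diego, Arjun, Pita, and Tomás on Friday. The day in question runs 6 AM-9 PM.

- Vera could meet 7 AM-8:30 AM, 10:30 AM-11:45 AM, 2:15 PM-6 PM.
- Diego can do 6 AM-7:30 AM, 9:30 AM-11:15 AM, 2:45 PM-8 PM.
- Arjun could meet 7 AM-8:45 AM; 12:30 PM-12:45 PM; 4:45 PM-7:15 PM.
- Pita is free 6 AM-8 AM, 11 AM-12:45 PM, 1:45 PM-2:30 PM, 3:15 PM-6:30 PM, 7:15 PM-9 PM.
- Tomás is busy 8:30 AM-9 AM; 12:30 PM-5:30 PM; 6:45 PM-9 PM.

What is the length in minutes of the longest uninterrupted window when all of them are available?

Vera free: 07:00-08:30, 10:30-11:45, 14:15-18:00.
Diego free: 06:00-07:30, 09:30-11:15, 14:45-20:00.
Arjun free: 07:00-08:45, 12:30-12:45, 16:45-19:15.
Pita free: 06:00-08:00, 11:00-12:45, 13:45-14:30, 15:15-18:30, 19:15-21:00.
Tomás free: 06:00-08:30, 09:00-12:30, 17:30-18:45 (invert busy blocks within the working day).
Vera ∩ Diego: 07:00-07:30, 10:30-11:15, 14:45-18:00.
Vera ∩ Diego ∩ Arjun: 07:00-07:30, 16:45-18:00.
Vera ∩ Diego ∩ Arjun ∩ Pita: 07:00-07:30, 16:45-18:00.
Vera ∩ Diego ∩ Arjun ∩ Pita ∩ Tomás: 07:00-07:30, 17:30-18:00.
The longest is 07:00-07:30 at 30 minutes.

30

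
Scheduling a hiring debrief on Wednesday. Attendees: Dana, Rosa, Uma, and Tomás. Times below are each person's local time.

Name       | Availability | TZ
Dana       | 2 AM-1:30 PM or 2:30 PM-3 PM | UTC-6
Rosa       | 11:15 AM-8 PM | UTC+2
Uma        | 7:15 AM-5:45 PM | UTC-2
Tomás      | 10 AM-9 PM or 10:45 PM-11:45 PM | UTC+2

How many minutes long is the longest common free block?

525

Dana in UTC: 08:00-19:30, 20:30-21:00 (add 6h to convert from UTC-6).
Rosa in UTC: 09:15-18:00 (subtract 2h to convert from UTC+2).
Uma in UTC: 09:15-19:45 (add 2h to convert from UTC-2).
Tomás in UTC: 08:00-19:00, 20:45-21:45 (subtract 2h to convert from UTC+2).
Dana ∩ Rosa: 09:15-18:00.
Dana ∩ Rosa ∩ Uma: 09:15-18:00.
Dana ∩ Rosa ∩ Uma ∩ Tomás: 09:15-18:00.
The longest is 09:15-18:00 at 525 minutes.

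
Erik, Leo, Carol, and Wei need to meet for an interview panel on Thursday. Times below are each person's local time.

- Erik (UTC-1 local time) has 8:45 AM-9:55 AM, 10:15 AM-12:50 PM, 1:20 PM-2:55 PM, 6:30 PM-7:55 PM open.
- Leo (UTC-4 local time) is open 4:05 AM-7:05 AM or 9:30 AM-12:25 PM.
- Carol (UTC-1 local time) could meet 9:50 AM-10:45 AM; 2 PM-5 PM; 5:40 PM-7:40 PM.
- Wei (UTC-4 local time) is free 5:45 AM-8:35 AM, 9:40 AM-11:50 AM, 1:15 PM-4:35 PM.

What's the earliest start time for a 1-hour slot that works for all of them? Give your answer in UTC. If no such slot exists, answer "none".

Erik in UTC: 09:45-10:55, 11:15-13:50, 14:20-15:55, 19:30-20:55 (add 1h to convert from UTC-1).
Leo in UTC: 08:05-11:05, 13:30-16:25 (add 4h to convert from UTC-4).
Carol in UTC: 10:50-11:45, 15:00-18:00, 18:40-20:40 (add 1h to convert from UTC-1).
Wei in UTC: 09:45-12:35, 13:40-15:50, 17:15-20:35 (add 4h to convert from UTC-4).
Erik ∩ Leo: 09:45-10:55, 13:30-13:50, 14:20-15:55.
Erik ∩ Leo ∩ Carol: 10:50-10:55, 15:00-15:55.
Erik ∩ Leo ∩ Carol ∩ Wei: 10:50-10:55, 15:00-15:50.
Those are the intersection windows.
No common window is at least 60 minutes long.

none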